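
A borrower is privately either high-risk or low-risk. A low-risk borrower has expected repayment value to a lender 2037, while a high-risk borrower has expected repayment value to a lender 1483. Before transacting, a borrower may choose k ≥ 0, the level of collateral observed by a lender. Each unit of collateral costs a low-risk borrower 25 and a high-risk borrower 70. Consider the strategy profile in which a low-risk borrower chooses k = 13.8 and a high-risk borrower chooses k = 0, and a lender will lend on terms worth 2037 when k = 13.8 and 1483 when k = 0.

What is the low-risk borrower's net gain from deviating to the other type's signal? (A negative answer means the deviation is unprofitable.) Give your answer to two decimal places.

-209.00

Playing k = 13.8 the low-risk borrower receives 2037 − 25 × 13.8 = 1692.
Deviating to k = 0 yields 1483 instead.
Gain from deviating: 1483 − 1692 = -209.00.
The gain is negative, so the low-risk type's incentive-compatibility constraint is satisfied.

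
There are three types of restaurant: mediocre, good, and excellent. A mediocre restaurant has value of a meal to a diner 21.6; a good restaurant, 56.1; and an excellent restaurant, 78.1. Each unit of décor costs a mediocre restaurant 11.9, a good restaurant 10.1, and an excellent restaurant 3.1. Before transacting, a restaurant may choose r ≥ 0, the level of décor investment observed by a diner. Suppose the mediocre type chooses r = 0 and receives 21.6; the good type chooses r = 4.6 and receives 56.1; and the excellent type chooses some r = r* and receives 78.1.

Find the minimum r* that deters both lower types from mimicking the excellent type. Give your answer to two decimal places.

Good type (on-path payoff 56.1 − 10.1×4.6 = 9.64) won't mimic when 9.64 ≥ 78.1 − 10.1·r*, i.e. r* ≥ 6.78.
Mediocre type (on-path payoff 21.6) won't mimic when 21.6 ≥ 78.1 − 11.9·r*, i.e. r* ≥ 4.75.
Both must hold, so r* = max(4.75, 6.78) = 6.78. The good type's constraint binds.

6.78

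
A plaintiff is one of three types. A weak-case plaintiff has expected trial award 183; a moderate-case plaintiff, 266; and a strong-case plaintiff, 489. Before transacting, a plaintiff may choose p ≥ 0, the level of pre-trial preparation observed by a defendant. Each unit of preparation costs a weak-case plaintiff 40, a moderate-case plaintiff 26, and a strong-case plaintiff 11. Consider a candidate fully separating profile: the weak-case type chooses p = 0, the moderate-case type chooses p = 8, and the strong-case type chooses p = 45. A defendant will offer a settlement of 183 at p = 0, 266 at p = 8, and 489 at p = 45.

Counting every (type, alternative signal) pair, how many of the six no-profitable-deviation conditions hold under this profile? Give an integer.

Weak-case (own payoff 183): to p=8 gives 266 − 40×8 = -54 → no gain ✓; to p=45 gives 489 − 40×45 = -1311 → no gain ✓.
Moderate-case (own payoff 266 − 26×8 = 58): to p=0 gives 183 → profitable ✗; to p=45 gives 489 − 26×45 = -681 → no gain ✓.
Strong-case (own payoff 489 − 11×45 = -6): to p=0 gives 183 → profitable ✗; to p=8 gives 266 − 11×8 = 178 → profitable ✗.
3 of the 6 constraints hold; not an equilibrium.

3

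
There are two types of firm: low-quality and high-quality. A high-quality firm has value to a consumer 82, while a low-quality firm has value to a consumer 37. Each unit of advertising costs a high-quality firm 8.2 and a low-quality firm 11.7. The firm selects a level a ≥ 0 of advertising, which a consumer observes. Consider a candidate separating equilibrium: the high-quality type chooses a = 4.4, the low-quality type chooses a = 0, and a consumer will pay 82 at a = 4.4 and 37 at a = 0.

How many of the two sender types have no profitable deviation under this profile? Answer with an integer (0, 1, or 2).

Low-quality type: stay at 0 → 37; mimic → 82 − 11.7 × 4.4 = 30.52. IC holds (37 ≥ 30.52).
High-quality type: signal → 82 − 8.2 × 4.4 = 45.92; deviate to 0 → 37. IC holds (45.92 ≥ 37).
2 of 2 constraints hold, so this is a separating equilibrium.

2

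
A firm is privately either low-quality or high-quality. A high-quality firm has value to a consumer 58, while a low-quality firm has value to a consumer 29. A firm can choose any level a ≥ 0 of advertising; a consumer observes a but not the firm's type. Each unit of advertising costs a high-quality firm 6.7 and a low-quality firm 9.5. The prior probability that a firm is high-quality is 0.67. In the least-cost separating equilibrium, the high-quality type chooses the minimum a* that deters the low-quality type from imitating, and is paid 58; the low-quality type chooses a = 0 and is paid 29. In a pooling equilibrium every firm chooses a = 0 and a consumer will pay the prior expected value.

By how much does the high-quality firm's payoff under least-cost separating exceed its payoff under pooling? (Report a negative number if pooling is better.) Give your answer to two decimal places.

Least-cost separating signal: a* solves 29 = 58 − 9.5·a*, so a* = (58 − 29)/9.5 ≈ 3.0526.
High-quality type's separating payoff: 58 − 6.7 × a* = 58 − 6.7 × (58 − 29)/9.5 = 58 − 194.3/9.5 ≈ 37.5474.
Pooling payoff: 0.67 × 58 + 0.33 × 29 = 48.43.
Difference: 37.5474 − 48.43 = -10.8826, i.e. -10.88 to two decimal places.
The high-quality type would prefer the pooling outcome.

-10.88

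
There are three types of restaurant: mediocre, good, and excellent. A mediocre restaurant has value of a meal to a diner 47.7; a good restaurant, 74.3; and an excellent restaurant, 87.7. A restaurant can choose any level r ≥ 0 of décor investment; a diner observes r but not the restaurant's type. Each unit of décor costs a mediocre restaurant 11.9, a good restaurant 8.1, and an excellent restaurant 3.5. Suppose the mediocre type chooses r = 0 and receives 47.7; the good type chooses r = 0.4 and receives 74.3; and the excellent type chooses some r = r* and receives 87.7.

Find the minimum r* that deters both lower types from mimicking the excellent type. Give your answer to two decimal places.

3.36

Good type (on-path payoff 74.3 − 8.1×0.4 = 71.06) won't mimic when 71.06 ≥ 87.7 − 8.1·r*, i.e. r* ≥ 2.05.
Mediocre type (on-path payoff 47.7) won't mimic when 47.7 ≥ 87.7 − 11.9·r*, i.e. r* ≥ 3.36.
Both must hold, so r* = max(3.36, 2.05) = 3.36. The mediocre type's constraint binds.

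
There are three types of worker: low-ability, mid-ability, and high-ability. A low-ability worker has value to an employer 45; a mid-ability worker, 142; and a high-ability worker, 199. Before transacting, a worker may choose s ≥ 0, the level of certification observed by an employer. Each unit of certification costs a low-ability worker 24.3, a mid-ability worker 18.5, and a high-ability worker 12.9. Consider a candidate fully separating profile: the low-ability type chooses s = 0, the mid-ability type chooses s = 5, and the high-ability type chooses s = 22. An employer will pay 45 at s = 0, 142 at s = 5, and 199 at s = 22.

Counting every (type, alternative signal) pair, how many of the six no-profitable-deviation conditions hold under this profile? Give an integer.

4

Mid-ability (own payoff 142 − 18.5×5 = 49.5): to s=0 gives 45 → no gain ✓; to s=22 gives 199 − 18.5×22 = -208 → no gain ✓.
High-ability (own payoff 199 − 12.9×22 = -84.8): to s=0 gives 45 → profitable ✗; to s=5 gives 142 − 12.9×5 = 77.5 → profitable ✗.
Low-ability (own payoff 45): to s=5 gives 142 − 24.3×5 = 20.5 → no gain ✓; to s=22 gives 199 − 24.3×22 = -335.6 → no gain ✓.
4 of the 6 constraints hold; not an equilibrium.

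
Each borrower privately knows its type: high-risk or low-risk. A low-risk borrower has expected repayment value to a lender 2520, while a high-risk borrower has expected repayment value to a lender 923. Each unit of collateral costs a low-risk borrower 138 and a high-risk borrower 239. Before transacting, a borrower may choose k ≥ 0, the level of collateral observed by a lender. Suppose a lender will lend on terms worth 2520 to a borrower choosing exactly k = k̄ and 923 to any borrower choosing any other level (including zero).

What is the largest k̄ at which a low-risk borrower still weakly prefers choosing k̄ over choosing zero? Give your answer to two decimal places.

Choosing k̄ yields the low-risk type 2520 − 138·k̄; choosing zero yields 923.
The low-risk type is indifferent at 2520 − 138·k̄ = 923, i.e. k̄ = (2520 − 923) / 138 ≈ 11.57.
For any k̄ above 11.57 the low-risk type would rather pool at zero, so separation collapses.

11.57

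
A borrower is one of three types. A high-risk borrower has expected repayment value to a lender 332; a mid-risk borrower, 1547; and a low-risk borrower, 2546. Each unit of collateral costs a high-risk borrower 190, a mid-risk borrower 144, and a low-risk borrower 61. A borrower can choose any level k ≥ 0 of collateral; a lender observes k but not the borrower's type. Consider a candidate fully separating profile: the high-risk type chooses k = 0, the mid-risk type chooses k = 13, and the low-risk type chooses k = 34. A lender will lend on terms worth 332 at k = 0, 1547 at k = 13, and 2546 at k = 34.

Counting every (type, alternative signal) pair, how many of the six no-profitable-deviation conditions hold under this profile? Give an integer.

4

Low-risk (own payoff 2546 − 61×34 = 472): to k=0 gives 332 → no gain ✓; to k=13 gives 1547 − 61×13 = 754 → profitable ✗.
High-risk (own payoff 332): to k=13 gives 1547 − 190×13 = -923 → no gain ✓; to k=34 gives 2546 − 190×34 = -3914 → no gain ✓.
Mid-risk (own payoff 1547 − 144×13 = -325): to k=0 gives 332 → profitable ✗; to k=34 gives 2546 − 144×34 = -2350 → no gain ✓.
4 of the 6 constraints hold; not an equilibrium.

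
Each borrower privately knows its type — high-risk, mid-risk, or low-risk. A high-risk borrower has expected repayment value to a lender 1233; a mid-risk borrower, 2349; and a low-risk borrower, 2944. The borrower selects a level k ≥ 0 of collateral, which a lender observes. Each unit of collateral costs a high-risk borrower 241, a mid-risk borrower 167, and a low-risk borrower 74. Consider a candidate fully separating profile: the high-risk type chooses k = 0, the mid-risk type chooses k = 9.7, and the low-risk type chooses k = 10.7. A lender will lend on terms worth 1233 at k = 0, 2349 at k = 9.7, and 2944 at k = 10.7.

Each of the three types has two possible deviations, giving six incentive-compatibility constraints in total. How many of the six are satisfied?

Mid-risk (own payoff 2349 − 167×9.7 = 729.1): to k=0 gives 1233 → profitable ✗; to k=10.7 gives 2944 − 167×10.7 = 1157.1 → profitable ✗.
High-risk (own payoff 1233): to k=9.7 gives 2349 − 241×9.7 = 11.3 → no gain ✓; to k=10.7 gives 2944 − 241×10.7 = 365.3 → no gain ✓.
Low-risk (own payoff 2944 − 74×10.7 = 2152.2): to k=0 gives 1233 → no gain ✓; to k=9.7 gives 2349 − 74×9.7 = 1631.2 → no gain ✓.
4 of the 6 constraints hold; not an equilibrium.

4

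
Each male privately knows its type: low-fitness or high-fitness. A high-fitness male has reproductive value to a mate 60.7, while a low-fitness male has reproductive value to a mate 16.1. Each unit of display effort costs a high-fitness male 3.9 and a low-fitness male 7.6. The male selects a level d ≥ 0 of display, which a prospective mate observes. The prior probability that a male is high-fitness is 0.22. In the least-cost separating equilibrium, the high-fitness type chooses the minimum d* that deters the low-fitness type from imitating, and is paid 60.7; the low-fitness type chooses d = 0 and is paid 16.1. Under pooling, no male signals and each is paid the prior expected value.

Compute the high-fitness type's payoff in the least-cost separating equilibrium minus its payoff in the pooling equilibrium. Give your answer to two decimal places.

Least-cost separating signal: d* solves 16.1 = 60.7 − 7.6·d*, so d* = (60.7 − 16.1)/7.6 ≈ 5.8684.
High-fitness type's separating payoff: 60.7 − 3.9 × d* = 60.7 − 3.9 × (60.7 − 16.1)/7.6 = 60.7 − 173.94/7.6 ≈ 37.8132.
Pooling payoff: 0.22 × 60.7 + 0.78 × 16.1 = 25.912.
Difference: 37.8132 − 25.912 = 11.9012, i.e. 11.90 to two decimal places.
The high-fitness type prefers to separate.

11.90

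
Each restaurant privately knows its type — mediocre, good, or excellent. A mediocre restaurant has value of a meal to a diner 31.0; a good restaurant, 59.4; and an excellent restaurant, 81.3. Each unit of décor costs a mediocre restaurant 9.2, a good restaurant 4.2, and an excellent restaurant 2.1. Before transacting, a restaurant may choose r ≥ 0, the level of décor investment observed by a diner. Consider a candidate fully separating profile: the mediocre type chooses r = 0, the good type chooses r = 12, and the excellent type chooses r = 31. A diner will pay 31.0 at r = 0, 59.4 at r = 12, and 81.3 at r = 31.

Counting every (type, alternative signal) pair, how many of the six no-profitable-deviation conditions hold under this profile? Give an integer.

3

Mediocre (own payoff 31.0): to r=12 gives 59.4 − 9.2×12 = -51 → no gain ✓; to r=31 gives 81.3 − 9.2×31 = -203.9 → no gain ✓.
Good (own payoff 59.4 − 4.2×12 = 9): to r=0 gives 31.0 → profitable ✗; to r=31 gives 81.3 − 4.2×31 = -48.9 → no gain ✓.
Excellent (own payoff 81.3 − 2.1×31 = 16.2): to r=0 gives 31.0 → profitable ✗; to r=12 gives 59.4 − 2.1×12 = 34.2 → profitable ✗.
3 of the 6 constraints hold; not an equilibrium.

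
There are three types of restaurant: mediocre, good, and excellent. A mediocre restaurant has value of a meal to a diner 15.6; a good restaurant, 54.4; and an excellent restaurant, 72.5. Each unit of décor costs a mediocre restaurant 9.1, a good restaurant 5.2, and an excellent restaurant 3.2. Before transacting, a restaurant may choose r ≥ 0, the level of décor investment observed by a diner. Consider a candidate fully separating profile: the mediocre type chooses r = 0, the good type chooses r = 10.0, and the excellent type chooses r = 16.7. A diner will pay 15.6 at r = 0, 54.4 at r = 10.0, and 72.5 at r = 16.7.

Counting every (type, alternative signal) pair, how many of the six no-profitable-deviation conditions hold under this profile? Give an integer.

Excellent (own payoff 72.5 − 3.2×16.7 = 19.06): to r=0 gives 15.6 → no gain ✓; to r=10.0 gives 54.4 − 3.2×10.0 = 22.4 → profitable ✗.
Mediocre (own payoff 15.6): to r=10.0 gives 54.4 − 9.1×10.0 = -36.6 → no gain ✓; to r=16.7 gives 72.5 − 9.1×16.7 = -79.47 → no gain ✓.
Good (own payoff 54.4 − 5.2×10.0 = 2.4): to r=0 gives 15.6 → profitable ✗; to r=16.7 gives 72.5 − 5.2×16.7 = -14.34 → no gain ✓.
4 of the 6 constraints hold; not an equilibrium.

4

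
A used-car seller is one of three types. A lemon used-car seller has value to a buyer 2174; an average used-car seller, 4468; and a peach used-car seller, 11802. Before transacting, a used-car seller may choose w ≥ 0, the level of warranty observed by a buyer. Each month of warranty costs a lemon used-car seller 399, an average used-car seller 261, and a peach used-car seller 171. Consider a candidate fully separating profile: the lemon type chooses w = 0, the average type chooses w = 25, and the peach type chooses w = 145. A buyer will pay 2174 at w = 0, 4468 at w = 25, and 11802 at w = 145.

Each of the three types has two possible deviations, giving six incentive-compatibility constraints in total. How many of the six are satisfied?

3

Peach (own payoff 11802 − 171×145 = -12993): to w=0 gives 2174 → profitable ✗; to w=25 gives 4468 − 171×25 = 193 → profitable ✗.
Average (own payoff 4468 − 261×25 = -2057): to w=0 gives 2174 → profitable ✗; to w=145 gives 11802 − 261×145 = -26043 → no gain ✓.
Lemon (own payoff 2174): to w=25 gives 4468 − 399×25 = -5507 → no gain ✓; to w=145 gives 11802 − 399×145 = -46053 → no gain ✓.
3 of the 6 constraints hold; not an equilibrium.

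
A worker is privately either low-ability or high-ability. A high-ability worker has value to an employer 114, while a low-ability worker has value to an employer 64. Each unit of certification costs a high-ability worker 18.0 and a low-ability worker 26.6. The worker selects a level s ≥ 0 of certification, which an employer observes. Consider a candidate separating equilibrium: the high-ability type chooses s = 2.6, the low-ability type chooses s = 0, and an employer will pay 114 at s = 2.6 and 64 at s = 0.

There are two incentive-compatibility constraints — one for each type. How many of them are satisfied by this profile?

High-ability type: signal → 114 − 18.0 × 2.6 = 67.2; deviate to 0 → 64. IC holds (67.2 ≥ 64).
Low-ability type: stay at 0 → 64; mimic → 114 − 26.6 × 2.6 = 44.84. IC holds (64 ≥ 44.84).
2 of 2 constraints hold, so this is a separating equilibrium.

2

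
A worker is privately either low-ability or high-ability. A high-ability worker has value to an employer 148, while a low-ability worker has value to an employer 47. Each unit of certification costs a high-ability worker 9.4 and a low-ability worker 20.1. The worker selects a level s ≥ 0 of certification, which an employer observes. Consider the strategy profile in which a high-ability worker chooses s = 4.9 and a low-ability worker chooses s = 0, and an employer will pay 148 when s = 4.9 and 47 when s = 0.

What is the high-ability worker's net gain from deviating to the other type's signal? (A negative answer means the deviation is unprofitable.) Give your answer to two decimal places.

Playing s = 4.9 the high-ability worker receives 148 − 9.4 × 4.9 = 101.94.
Deviating to s = 0 yields 47 instead.
Gain from deviating: 47 − 101.94 = -54.94.
The gain is negative, so the high-ability type's incentive-compatibility constraint is satisfied.

-54.94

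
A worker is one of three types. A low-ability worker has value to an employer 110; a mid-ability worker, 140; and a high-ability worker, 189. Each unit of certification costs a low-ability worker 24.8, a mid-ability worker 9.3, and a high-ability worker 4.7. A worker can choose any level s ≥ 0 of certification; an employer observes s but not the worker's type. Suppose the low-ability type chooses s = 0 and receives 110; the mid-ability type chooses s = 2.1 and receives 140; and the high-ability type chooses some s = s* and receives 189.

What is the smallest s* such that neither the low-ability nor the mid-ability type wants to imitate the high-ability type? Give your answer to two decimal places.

Mid-ability type (on-path payoff 140 − 9.3×2.1 = 120.47) won't mimic when 120.47 ≥ 189 − 9.3·s*, i.e. s* ≥ 7.37.
Low-ability type (on-path payoff 110) won't mimic when 110 ≥ 189 − 24.8·s*, i.e. s* ≥ 3.19.
Both must hold, so s* = max(3.19, 7.37) = 7.37. The mid-ability type's constraint binds.

7.37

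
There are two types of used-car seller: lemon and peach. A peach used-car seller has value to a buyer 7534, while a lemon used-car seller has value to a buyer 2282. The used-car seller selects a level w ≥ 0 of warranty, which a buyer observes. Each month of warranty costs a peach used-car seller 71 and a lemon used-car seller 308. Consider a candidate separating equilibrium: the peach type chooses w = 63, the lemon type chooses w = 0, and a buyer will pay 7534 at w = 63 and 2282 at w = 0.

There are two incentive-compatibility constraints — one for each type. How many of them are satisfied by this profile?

2

Peach type: signal → 7534 − 71 × 63 = 3061; deviate to 0 → 2282. IC holds (3061 ≥ 2282).
Lemon type: stay at 0 → 2282; mimic → 7534 − 308 × 63 = -11870. IC holds (2282 ≥ -11870).
2 of 2 constraints hold, so this is a separating equilibrium.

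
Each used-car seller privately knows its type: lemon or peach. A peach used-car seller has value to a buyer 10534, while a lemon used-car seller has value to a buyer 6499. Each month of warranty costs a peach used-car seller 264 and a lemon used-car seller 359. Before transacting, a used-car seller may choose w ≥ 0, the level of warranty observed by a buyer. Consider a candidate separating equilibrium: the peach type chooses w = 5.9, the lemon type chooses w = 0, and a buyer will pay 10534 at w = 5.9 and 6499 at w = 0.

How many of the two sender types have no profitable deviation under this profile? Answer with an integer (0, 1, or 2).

Peach type: signal → 10534 − 264 × 5.9 = 8976.4; deviate to 0 → 6499. IC holds (8976.4 ≥ 6499).
Lemon type: stay at 0 → 6499; mimic → 10534 − 359 × 5.9 = 8415.9. IC fails (6499 < 8415.9).
1 of 2 constraints hold, so this profile is not an equilibrium.

1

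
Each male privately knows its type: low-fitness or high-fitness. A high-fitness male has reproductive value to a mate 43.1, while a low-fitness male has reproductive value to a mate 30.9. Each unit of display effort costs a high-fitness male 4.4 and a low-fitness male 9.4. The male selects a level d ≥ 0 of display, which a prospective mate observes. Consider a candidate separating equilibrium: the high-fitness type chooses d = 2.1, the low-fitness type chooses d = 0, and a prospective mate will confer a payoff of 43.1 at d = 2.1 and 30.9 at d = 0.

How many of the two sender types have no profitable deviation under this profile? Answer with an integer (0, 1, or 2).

2

High-fitness type: signal → 43.1 − 4.4 × 2.1 = 33.86; deviate to 0 → 30.9. IC holds (33.86 ≥ 30.9).
Low-fitness type: stay at 0 → 30.9; mimic → 43.1 − 9.4 × 2.1 = 23.36. IC holds (30.9 ≥ 23.36).
2 of 2 constraints hold, so this is a separating equilibrium.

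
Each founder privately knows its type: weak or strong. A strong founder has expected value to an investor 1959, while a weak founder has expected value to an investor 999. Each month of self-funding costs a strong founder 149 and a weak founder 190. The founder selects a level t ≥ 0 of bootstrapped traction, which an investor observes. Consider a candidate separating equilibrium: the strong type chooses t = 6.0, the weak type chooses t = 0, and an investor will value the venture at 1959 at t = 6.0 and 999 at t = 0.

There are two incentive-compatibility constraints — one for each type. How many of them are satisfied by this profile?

2

Strong type: signal → 1959 − 149 × 6.0 = 1065; deviate to 0 → 999. IC holds (1065 ≥ 999).
Weak type: stay at 0 → 999; mimic → 1959 − 190 × 6.0 = 819. IC holds (999 ≥ 819).
2 of 2 constraints hold, so this is a separating equilibrium.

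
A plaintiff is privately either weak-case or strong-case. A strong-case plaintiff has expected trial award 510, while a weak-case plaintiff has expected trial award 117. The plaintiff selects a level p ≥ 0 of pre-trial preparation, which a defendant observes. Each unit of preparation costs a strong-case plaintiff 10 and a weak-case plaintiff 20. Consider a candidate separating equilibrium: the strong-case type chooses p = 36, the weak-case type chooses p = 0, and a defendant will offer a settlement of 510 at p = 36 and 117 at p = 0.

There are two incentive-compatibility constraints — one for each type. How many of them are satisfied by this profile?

Weak-case type: stay at 0 → 117; mimic → 510 − 20 × 36 = -210. IC holds (117 ≥ -210).
Strong-case type: signal → 510 − 10 × 36 = 150; deviate to 0 → 117. IC holds (150 ≥ 117).
2 of 2 constraints hold, so this is a separating equilibrium.

2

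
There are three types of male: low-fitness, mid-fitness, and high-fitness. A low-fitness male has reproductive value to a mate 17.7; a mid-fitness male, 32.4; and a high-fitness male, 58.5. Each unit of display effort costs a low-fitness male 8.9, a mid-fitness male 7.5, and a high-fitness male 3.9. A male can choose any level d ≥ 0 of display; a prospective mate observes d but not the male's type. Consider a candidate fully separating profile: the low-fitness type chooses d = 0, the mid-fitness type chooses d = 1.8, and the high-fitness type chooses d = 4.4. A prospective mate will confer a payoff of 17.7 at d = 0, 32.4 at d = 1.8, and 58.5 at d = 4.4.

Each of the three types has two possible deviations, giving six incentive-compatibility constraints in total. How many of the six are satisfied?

4

Mid-fitness (own payoff 32.4 − 7.5×1.8 = 18.9): to d=0 gives 17.7 → no gain ✓; to d=4.4 gives 58.5 − 7.5×4.4 = 25.5 → profitable ✗.
Low-fitness (own payoff 17.7): to d=1.8 gives 32.4 − 8.9×1.8 = 16.38 → no gain ✓; to d=4.4 gives 58.5 − 8.9×4.4 = 19.34 → profitable ✗.
High-fitness (own payoff 58.5 − 3.9×4.4 = 41.34): to d=0 gives 17.7 → no gain ✓; to d=1.8 gives 32.4 − 3.9×1.8 = 25.38 → no gain ✓.
4 of the 6 constraints hold; not an equilibrium.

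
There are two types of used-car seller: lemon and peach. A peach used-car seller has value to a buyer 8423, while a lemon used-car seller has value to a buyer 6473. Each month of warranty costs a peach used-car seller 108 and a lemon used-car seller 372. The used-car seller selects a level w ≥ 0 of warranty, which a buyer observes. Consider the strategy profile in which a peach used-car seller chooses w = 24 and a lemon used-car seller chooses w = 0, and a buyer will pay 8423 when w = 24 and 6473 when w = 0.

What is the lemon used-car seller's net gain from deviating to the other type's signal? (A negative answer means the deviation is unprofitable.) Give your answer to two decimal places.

-6978.00

Playing w = 0 the lemon used-car seller receives 6473.
Deviating to w = 24 brings payment 8423 at cost 372 × 24 = 8928, netting -505.
Gain from deviating: -505 − 6473 = -6978.00.
The gain is negative, so the lemon type's incentive-compatibility constraint is satisfied.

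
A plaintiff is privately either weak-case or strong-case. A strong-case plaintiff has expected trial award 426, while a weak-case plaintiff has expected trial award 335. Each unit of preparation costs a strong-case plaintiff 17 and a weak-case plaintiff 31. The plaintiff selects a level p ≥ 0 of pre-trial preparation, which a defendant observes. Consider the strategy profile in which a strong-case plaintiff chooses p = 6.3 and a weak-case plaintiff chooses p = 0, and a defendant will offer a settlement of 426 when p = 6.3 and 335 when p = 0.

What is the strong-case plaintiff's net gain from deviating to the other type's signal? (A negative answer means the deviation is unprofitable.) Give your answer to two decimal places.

16.10

Playing p = 6.3 the strong-case plaintiff receives 426 − 17 × 6.3 = 318.9.
Deviating to p = 0 yields 335 instead.
Gain from deviating: 335 − 318.9 = 16.10.
The gain is positive, so the strong-case type's incentive-compatibility constraint is violated — this profile is not a separating equilibrium.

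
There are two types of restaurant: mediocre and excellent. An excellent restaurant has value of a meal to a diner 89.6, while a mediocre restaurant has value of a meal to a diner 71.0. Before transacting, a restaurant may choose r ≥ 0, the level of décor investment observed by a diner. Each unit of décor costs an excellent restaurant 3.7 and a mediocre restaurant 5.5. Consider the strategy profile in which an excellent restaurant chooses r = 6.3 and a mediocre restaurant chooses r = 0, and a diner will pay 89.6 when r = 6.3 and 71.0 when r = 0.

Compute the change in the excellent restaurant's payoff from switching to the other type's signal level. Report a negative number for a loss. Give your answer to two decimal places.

4.71

Playing r = 6.3 the excellent restaurant receives 89.6 − 3.7 × 6.3 = 66.29.
Deviating to r = 0 yields 71.0 instead.
Gain from deviating: 71.0 − 66.29 = 4.71.
The gain is positive, so the excellent type's incentive-compatibility constraint is violated — this profile is not a separating equilibrium.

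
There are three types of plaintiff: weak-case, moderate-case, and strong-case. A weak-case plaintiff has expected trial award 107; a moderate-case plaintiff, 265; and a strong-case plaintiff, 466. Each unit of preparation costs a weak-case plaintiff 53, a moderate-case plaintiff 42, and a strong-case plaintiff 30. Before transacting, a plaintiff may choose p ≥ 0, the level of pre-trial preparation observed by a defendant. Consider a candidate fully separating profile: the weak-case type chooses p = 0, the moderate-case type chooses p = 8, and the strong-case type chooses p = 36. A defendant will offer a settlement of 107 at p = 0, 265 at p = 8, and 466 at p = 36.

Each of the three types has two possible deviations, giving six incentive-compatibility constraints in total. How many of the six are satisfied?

3

Weak-case (own payoff 107): to p=8 gives 265 − 53×8 = -159 → no gain ✓; to p=36 gives 466 − 53×36 = -1442 → no gain ✓.
Strong-case (own payoff 466 − 30×36 = -614): to p=0 gives 107 → profitable ✗; to p=8 gives 265 − 30×8 = 25 → profitable ✗.
Moderate-case (own payoff 265 − 42×8 = -71): to p=0 gives 107 → profitable ✗; to p=36 gives 466 − 42×36 = -1046 → no gain ✓.
3 of the 6 constraints hold; not an equilibrium.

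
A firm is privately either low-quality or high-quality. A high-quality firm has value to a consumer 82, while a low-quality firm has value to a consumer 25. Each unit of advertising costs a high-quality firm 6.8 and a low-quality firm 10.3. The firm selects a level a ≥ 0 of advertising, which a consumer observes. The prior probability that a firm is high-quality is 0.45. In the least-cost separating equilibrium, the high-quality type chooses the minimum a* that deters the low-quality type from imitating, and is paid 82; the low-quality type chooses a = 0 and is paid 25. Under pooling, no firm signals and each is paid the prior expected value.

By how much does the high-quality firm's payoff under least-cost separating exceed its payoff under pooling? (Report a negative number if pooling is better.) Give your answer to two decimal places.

-6.28

Least-cost separating signal: a* solves 25 = 82 − 10.3·a*, so a* = (82 − 25)/10.3 ≈ 5.5340.
High-quality type's separating payoff: 82 − 6.8 × a* = 82 − 6.8 × (82 − 25)/10.3 = 82 − 387.6/10.3 ≈ 44.3689.
Pooling payoff: 0.45 × 82 + 0.55 × 25 = 50.65.
Difference: 44.3689 − 50.65 = -6.2811, i.e. -6.28 to two decimal places.
The high-quality type would prefer the pooling outcome.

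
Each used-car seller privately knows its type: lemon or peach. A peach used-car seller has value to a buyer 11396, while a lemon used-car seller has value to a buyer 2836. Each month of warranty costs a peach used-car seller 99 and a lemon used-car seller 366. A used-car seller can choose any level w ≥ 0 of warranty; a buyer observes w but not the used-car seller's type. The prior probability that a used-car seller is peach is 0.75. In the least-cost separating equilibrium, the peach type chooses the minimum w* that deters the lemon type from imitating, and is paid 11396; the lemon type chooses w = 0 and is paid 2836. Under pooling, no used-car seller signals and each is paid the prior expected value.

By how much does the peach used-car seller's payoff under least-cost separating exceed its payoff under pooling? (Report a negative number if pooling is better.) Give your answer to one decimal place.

Least-cost separating signal: w* solves 2836 = 11396 − 366·w*, so w* = (11396 − 2836)/366 ≈ 23.3880.
Peach type's separating payoff: 11396 − 99 × w* = 11396 − 99 × (11396 − 2836)/366 = 11396 − 847440/366 ≈ 9080.590.
Pooling payoff: 0.75 × 11396 + 0.25 × 2836 = 9256.
Difference: 9080.590 − 9256 = -175.41, i.e. -175.4 to one decimal place.
The peach type would prefer the pooling outcome.

-175.4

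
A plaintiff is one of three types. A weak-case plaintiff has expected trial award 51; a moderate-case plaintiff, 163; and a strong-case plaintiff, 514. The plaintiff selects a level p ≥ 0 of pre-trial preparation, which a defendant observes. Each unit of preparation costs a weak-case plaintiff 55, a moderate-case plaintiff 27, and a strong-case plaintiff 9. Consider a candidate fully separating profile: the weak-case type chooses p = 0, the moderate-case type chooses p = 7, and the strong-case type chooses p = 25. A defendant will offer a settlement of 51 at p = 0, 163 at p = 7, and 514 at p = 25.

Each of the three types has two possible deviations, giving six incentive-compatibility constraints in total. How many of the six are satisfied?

5

Weak-case (own payoff 51): to p=7 gives 163 − 55×7 = -222 → no gain ✓; to p=25 gives 514 − 55×25 = -861 → no gain ✓.
Moderate-case (own payoff 163 − 27×7 = -26): to p=0 gives 51 → profitable ✗; to p=25 gives 514 − 27×25 = -161 → no gain ✓.
Strong-case (own payoff 514 − 9×25 = 289): to p=0 gives 51 → no gain ✓; to p=7 gives 163 − 9×7 = 100 → no gain ✓.
5 of the 6 constraints hold; not an equilibrium.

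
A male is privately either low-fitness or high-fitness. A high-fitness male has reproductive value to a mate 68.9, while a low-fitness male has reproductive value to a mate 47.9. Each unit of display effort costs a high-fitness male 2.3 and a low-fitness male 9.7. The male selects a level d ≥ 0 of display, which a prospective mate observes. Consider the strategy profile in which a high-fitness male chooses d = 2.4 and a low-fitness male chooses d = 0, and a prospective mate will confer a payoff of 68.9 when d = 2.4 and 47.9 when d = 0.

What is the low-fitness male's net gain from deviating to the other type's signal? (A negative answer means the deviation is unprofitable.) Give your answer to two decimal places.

Playing d = 0 the low-fitness male receives 47.9.
Deviating to d = 2.4 brings payment 68.9 at cost 9.7 × 2.4 = 23.28, netting 45.62.
Gain from deviating: 45.62 − 47.9 = -2.28.
The gain is negative, so the low-fitness type's incentive-compatibility constraint is satisfied.

-2.28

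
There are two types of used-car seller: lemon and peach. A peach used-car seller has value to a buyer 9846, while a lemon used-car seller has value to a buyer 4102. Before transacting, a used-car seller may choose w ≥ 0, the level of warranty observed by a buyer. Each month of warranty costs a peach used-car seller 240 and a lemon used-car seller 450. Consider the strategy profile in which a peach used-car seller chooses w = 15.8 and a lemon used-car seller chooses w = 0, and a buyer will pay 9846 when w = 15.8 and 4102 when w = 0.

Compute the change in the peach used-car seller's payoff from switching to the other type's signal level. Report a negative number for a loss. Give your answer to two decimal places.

-1952.00

Playing w = 15.8 the peach used-car seller receives 9846 − 240 × 15.8 = 6054.
Deviating to w = 0 yields 4102 instead.
Gain from deviating: 4102 − 6054 = -1952.00.
The gain is negative, so the peach type's incentive-compatibility constraint is satisfied.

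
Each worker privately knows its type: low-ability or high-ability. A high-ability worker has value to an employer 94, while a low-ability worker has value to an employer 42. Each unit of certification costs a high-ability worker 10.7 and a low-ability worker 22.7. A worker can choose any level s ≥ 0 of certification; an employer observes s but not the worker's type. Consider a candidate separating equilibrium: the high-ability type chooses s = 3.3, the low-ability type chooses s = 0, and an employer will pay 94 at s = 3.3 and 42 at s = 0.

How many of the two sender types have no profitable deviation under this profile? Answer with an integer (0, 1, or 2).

High-ability type: signal → 94 − 10.7 × 3.3 = 58.69; deviate to 0 → 42. IC holds (58.69 ≥ 42).
Low-ability type: stay at 0 → 42; mimic → 94 − 22.7 × 3.3 = 19.09. IC holds (42 ≥ 19.09).
2 of 2 constraints hold, so this is a separating equilibrium.

2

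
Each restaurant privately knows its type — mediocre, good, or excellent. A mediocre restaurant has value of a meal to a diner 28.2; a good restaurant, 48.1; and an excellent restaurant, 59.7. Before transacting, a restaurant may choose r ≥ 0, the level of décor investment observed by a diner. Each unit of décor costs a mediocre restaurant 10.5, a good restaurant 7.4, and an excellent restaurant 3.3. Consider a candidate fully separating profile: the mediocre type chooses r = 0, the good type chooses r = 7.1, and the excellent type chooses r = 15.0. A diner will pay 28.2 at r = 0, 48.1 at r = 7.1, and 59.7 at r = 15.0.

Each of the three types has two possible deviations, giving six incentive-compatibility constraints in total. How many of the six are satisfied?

Good (own payoff 48.1 − 7.4×7.1 = -4.44): to r=0 gives 28.2 → profitable ✗; to r=15.0 gives 59.7 − 7.4×15.0 = -51.3 → no gain ✓.
Excellent (own payoff 59.7 − 3.3×15.0 = 10.2): to r=0 gives 28.2 → profitable ✗; to r=7.1 gives 48.1 − 3.3×7.1 = 24.67 → profitable ✗.
Mediocre (own payoff 28.2): to r=7.1 gives 48.1 − 10.5×7.1 = -26.45 → no gain ✓; to r=15.0 gives 59.7 − 10.5×15.0 = -97.8 → no gain ✓.
3 of the 6 constraints hold; not an equilibrium.

3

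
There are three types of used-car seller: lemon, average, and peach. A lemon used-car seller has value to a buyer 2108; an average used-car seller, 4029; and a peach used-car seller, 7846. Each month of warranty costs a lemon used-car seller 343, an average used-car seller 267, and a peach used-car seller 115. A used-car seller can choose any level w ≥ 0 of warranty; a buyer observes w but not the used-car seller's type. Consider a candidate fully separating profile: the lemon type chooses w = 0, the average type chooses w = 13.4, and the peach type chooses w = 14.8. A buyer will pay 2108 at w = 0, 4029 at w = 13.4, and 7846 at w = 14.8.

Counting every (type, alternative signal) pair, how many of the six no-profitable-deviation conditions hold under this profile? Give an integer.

Average (own payoff 4029 − 267×13.4 = 451.2): to w=0 gives 2108 → profitable ✗; to w=14.8 gives 7846 − 267×14.8 = 3894.4 → profitable ✗.
Lemon (own payoff 2108): to w=13.4 gives 4029 − 343×13.4 = -567.2 → no gain ✓; to w=14.8 gives 7846 − 343×14.8 = 2769.6 → profitable ✗.
Peach (own payoff 7846 − 115×14.8 = 6144): to w=0 gives 2108 → no gain ✓; to w=13.4 gives 4029 − 115×13.4 = 2488 → no gain ✓.
3 of the 6 constraints hold; not an equilibrium.

3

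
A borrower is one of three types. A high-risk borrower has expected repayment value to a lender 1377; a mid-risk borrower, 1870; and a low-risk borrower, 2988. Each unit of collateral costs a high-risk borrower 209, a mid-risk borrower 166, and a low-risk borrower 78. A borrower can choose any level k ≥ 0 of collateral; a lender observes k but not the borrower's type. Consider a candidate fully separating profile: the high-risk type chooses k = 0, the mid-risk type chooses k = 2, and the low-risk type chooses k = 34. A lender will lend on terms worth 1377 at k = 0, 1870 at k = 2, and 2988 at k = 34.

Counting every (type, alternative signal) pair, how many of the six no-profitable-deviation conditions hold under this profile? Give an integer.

3

High-risk (own payoff 1377): to k=2 gives 1870 − 209×2 = 1452 → profitable ✗; to k=34 gives 2988 − 209×34 = -4118 → no gain ✓.
Mid-risk (own payoff 1870 − 166×2 = 1538): to k=0 gives 1377 → no gain ✓; to k=34 gives 2988 − 166×34 = -2656 → no gain ✓.
Low-risk (own payoff 2988 − 78×34 = 336): to k=0 gives 1377 → profitable ✗; to k=2 gives 1870 − 78×2 = 1714 → profitable ✗.
3 of the 6 constraints hold; not an equilibrium.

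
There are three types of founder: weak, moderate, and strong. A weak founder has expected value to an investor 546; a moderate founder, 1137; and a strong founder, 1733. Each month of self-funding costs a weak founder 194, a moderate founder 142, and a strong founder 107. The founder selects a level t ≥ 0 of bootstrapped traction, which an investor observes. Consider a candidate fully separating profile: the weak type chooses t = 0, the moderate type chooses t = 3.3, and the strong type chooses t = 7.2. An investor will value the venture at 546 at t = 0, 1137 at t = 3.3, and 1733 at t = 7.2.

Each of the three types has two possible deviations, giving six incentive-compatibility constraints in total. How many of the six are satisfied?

Strong (own payoff 1733 − 107×7.2 = 962.6): to t=0 gives 546 → no gain ✓; to t=3.3 gives 1137 − 107×3.3 = 783.9 → no gain ✓.
Moderate (own payoff 1137 − 142×3.3 = 668.4): to t=0 gives 546 → no gain ✓; to t=7.2 gives 1733 − 142×7.2 = 710.6 → profitable ✗.
Weak (own payoff 546): to t=3.3 gives 1137 − 194×3.3 = 496.8 → no gain ✓; to t=7.2 gives 1733 − 194×7.2 = 336.2 → no gain ✓.
5 of the 6 constraints hold; not an equilibrium.

5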